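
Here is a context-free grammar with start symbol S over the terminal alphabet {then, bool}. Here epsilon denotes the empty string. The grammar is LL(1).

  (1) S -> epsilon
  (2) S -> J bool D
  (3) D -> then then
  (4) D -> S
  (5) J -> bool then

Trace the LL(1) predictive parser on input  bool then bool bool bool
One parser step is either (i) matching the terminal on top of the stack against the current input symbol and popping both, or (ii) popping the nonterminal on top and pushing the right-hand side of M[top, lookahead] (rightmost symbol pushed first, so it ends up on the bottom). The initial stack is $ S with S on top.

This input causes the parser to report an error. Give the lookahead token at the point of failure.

bool

      Stack               Input                       Action
   1  $ S                 bool then bool bool bool $  expand S -> J bool D
   2  $ D bool J          bool then bool bool bool $  expand J -> bool then
   3  $ D bool then bool  bool then bool bool bool $  match bool
   4  $ D bool then       then bool bool bool $       match then
   5  $ D bool            bool bool bool $            match bool
   6  $ D                 bool bool $                 expand D -> S
   7  $ S                 bool bool $                 expand S -> J bool D
   8  $ D bool J          bool bool $                 expand J -> bool then
   9  $ D bool then bool  bool bool $                 match bool
  10  $ D bool then       bool $                      error: top is terminal then but lookahead is bool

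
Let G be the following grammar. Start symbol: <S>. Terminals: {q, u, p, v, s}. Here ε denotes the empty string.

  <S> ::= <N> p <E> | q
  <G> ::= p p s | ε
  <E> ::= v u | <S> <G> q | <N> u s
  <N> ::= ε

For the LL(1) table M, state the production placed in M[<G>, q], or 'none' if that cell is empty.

FIRST(<G>) = {ε, p}
FIRST(<N>) = {ε}
FIRST(<S>) = {p, q}  (via <N> p <E>)
FIRST(<E>) = {p, q, u, v}  (via <S> <G> q, <N> u s)
FOLLOW(<S>) includes $ since <S> is the start symbol.
FOLLOW(<G>): in <E>::=<S> <G> q, <G> is followed by q with FIRST {q}. Thus FOLLOW(<G>) = {q}.
For <G> ::= p p s: FIRST(p p s) = {p}, so it goes in M[<G>, t] for t ∈ {p}.
For <G> ::= ε: FIRST(ε) = {ε}, so it goes in M[<G>, t] for t ∈ {}; since ε ∈ FIRST, also for every t ∈ FOLLOW(<G>) = {q}.

<G> ::= ε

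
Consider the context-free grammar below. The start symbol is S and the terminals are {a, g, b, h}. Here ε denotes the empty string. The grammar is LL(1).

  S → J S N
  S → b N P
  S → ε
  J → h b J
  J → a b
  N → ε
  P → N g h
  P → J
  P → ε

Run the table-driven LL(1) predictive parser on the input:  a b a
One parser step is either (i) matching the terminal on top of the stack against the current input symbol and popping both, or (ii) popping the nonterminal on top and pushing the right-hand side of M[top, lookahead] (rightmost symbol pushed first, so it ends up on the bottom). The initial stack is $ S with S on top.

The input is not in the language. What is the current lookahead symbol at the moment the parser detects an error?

$

     Stack        Input    Action
  1  $ S          a b a $  expand S → J S N
  2  $ N S J      a b a $  expand J → a b
  3  $ N S b a    a b a $  match a
  4  $ N S b      b a $    match b
  5  $ N S        a $      expand S → J S N
  6  $ N N S J    a $      expand J → a b
  7  $ N N S b a  a $      match a
  8  $ N N S b    $        error: top is terminal b but lookahead is $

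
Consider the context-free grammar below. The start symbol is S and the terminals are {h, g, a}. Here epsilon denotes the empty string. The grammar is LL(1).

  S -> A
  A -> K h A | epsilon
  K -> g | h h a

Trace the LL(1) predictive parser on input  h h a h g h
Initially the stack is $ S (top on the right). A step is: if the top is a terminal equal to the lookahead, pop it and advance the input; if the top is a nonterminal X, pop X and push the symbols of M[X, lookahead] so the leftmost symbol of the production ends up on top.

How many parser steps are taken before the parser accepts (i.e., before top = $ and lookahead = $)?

12

step 1: stack=$ S  input=h h a h g h $  — expand S -> A
step 2: stack=$ A  input=h h a h g h $  — expand A -> K h A
step 3: stack=$ A h K  input=h h a h g h $  — expand K -> h h a
step 4: stack=$ A h a h h  input=h h a h g h $  — match h
step 5: stack=$ A h a h  input=h a h g h $  — match h
step 6: stack=$ A h a  input=a h g h $  — match a
step 7: stack=$ A h  input=h g h $  — match h
step 8: stack=$ A  input=g h $  — expand A -> K h A
step 9: stack=$ A h K  input=g h $  — expand K -> g
step 10: stack=$ A h g  input=g h $  — match g
step 11: stack=$ A h  input=h $  — match h
step 12: stack=$ A  input=$  — expand A -> epsilon
Accept reached after 12 steps.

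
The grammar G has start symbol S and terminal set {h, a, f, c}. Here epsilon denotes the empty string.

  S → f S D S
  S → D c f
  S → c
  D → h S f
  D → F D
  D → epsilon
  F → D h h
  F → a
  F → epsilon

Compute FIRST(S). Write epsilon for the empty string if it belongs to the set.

FIRST(S): from S→f S D S we get {f}; from S→D c f we get {a, c, h}; from S→c we get {c}. So FIRST(S) = {a, c, f, h}.
FIRST(D): from D→h S f we get {h}; from D→F D we get {epsilon, a, h}; from D→epsilon we get {epsilon}. So FIRST(D) = {epsilon, a, h}.
FIRST(F): from F→D h h we get {a, h}; from F→a we get {a}; from F→epsilon we get {epsilon}. So FIRST(F) = {epsilon, a, h}.

{a, c, f, h}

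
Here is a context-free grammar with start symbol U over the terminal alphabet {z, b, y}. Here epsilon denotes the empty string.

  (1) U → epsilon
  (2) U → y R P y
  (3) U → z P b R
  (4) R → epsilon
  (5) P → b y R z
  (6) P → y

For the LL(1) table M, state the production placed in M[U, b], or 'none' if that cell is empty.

none

FIRST(U): from U→epsilon we get {epsilon}; from U→y R P y we get {y}; from U→z P b R we get {z}. So FIRST(U) = {epsilon, y, z}.
FIRST(R): from R→epsilon we get {epsilon}. So FIRST(R) = {epsilon}.
FIRST(P): from P→b y R z we get {b}; from P→y we get {y}. So FIRST(P) = {b, y}.
FOLLOW(U) includes $ since U is the start symbol.
FOLLOW(U): U appears on no right-hand side. Thus FOLLOW(U) = {$}.
For U → epsilon: FIRST(epsilon) = {epsilon}, so it goes in M[U, t] for t ∈ {}; since epsilon ∈ FIRST, also for every t ∈ FOLLOW(U) = {$}.
For U → y R P y: FIRST(y R P y) = {y}, so it goes in M[U, t] for t ∈ {y}.
For U → z P b R: FIRST(z P b R) = {z}, so it goes in M[U, t] for t ∈ {z}.
None of these place a production in M[U, b].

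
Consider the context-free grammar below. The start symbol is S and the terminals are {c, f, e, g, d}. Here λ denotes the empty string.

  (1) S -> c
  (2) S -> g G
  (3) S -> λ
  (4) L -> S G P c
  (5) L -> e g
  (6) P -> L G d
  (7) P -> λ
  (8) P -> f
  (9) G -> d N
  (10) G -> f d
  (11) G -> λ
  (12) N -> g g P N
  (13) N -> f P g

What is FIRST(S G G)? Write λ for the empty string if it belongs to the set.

FIRST(S): from S->c we get {c}; from S->g G we get {g}; from S->λ we get {λ}. So FIRST(S) = {λ, c, g}.
FIRST(G): from G->d N we get {d}; from G->f d we get {f}; from G->λ we get {λ}. So FIRST(G) = {λ, d, f}.
FIRST(N): from N->g g P N we get {g}; from N->f P g we get {f}. So FIRST(N) = {f, g}.
FIRST(L): from L->S G P c we get {c, d, e, f, g}; from L->e g we get {e}. So FIRST(L) = {c, d, e, f, g}.
FIRST(P): from P->L G d we get {c, d, e, f, g}; from P->λ we get {λ}; from P->f we get {f}. So FIRST(P) = {λ, c, d, e, f, g}.
FIRST(S G G): take FIRST of each symbol in turn, carrying on past any symbol whose FIRST contains λ; result {λ, c, d, f, g}.

{λ, c, d, f, g}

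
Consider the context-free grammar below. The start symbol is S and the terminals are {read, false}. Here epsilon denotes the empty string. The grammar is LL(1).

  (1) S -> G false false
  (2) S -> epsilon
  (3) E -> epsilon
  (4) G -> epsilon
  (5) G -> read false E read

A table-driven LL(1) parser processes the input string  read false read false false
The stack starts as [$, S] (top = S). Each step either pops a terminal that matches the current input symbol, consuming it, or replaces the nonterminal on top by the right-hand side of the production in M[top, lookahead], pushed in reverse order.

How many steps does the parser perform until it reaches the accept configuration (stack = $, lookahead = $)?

8

     Stack                            Input                          Action
  1  $ S                              read false read false false $  expand S -> G false false
  2  $ false false G                  read false read false false $  expand G -> read false E read
  3  $ false false read E false read  read false read false false $  match read
  4  $ false false read E false       false read false false $       match false
  5  $ false false read E             read false false $             expand E -> epsilon
  6  $ false false read               read false false $             match read
  7  $ false false                    false false $                  match false
  8  $ false                          false $                        match false
Accept reached after 8 steps.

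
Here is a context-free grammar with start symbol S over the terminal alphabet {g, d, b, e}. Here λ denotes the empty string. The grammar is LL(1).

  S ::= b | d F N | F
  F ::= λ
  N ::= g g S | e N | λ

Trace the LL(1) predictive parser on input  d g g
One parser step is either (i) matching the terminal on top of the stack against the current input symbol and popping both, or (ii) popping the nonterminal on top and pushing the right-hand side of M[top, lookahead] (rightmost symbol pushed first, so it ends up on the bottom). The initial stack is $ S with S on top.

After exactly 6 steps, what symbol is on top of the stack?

     Stack    Input    Action
  1  $ S      d g g $  expand S ::= d F N
  2  $ N F d  d g g $  match d
  3  $ N F    g g $    expand F ::= λ
  4  $ N      g g $    expand N ::= g g S
  5  $ S g g  g g $    match g
  6  $ S g    g $      match g
Stack after step 6: $ S (top = S).

S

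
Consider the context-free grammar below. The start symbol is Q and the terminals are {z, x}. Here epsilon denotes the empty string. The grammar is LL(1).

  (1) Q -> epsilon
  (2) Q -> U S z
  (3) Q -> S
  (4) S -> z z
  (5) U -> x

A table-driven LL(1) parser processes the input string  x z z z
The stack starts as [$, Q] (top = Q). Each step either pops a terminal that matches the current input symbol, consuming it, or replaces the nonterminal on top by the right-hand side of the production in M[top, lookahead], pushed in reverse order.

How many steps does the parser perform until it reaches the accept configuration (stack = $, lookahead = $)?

7

step 1: stack=$ Q  input=x z z z $  — expand Q -> U S z
step 2: stack=$ z S U  input=x z z z $  — expand U -> x
step 3: stack=$ z S x  input=x z z z $  — match x
step 4: stack=$ z S  input=z z z $  — expand S -> z z
step 5: stack=$ z z z  input=z z z $  — match z
step 6: stack=$ z z  input=z z $  — match z
step 7: stack=$ z  input=z $  — match z
Accept reached after 7 steps.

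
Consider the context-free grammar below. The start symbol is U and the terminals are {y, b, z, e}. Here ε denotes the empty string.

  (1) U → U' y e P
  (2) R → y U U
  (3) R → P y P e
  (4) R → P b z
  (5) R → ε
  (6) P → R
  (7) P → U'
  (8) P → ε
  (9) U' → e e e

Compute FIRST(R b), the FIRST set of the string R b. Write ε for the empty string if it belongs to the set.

FIRST(U'): from U'→e e e we get {e}. So FIRST(U') = {e}.
FIRST(U): from U→U' y e P we get {e}. So FIRST(U) = {e}.
FIRST(R): from R→y U U we get {y}; from R→P y P e we get {b, e, y}; from R→P b z we get {b, e, y}; from R→ε we get {ε}. So FIRST(R) = {ε, b, e, y}.
FIRST(P): from P→R we get {ε, b, e, y}; from P→U' we get {e}; from P→ε we get {ε}. So FIRST(P) = {ε, b, e, y}.
FIRST(R b): take FIRST of each symbol in turn, carrying on past any symbol whose FIRST contains ε; result {b, e, y}.

{b, e, y}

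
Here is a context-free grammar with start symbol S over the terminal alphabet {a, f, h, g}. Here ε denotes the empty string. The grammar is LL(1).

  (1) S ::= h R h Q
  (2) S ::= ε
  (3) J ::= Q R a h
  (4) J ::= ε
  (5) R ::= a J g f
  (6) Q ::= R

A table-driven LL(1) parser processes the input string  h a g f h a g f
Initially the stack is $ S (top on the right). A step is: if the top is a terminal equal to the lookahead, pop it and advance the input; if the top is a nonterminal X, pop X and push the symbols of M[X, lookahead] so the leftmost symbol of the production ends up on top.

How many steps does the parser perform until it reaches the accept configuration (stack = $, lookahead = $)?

step 1: stack=$ S  input=h a g f h a g f $  — expand S ::= h R h Q
step 2: stack=$ Q h R h  input=h a g f h a g f $  — match h
step 3: stack=$ Q h R  input=a g f h a g f $  — expand R ::= a J g f
step 4: stack=$ Q h f g J a  input=a g f h a g f $  — match a
step 5: stack=$ Q h f g J  input=g f h a g f $  — expand J ::= ε
step 6: stack=$ Q h f g  input=g f h a g f $  — match g
step 7: stack=$ Q h f  input=f h a g f $  — match f
step 8: stack=$ Q h  input=h a g f $  — match h
step 9: stack=$ Q  input=a g f $  — expand Q ::= R
step 10: stack=$ R  input=a g f $  — expand R ::= a J g f
step 11: stack=$ f g J a  input=a g f $  — match a
step 12: stack=$ f g J  input=g f $  — expand J ::= ε
step 13: stack=$ f g  input=g f $  — match g
step 14: stack=$ f  input=f $  — match f
Accept reached after 14 steps.

14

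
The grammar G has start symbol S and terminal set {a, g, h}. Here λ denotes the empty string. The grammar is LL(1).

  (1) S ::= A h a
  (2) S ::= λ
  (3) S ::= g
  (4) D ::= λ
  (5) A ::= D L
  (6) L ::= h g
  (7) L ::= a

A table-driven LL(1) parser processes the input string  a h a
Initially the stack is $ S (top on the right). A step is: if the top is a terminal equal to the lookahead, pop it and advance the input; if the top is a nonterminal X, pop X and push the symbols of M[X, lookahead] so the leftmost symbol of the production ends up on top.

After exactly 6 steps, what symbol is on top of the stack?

     Stack      Input    Action
  1  $ S        a h a $  expand S ::= A h a
  2  $ a h A    a h a $  expand A ::= D L
  3  $ a h L D  a h a $  expand D ::= λ
  4  $ a h L    a h a $  expand L ::= a
  5  $ a h a    a h a $  match a
  6  $ a h      h a $    match h
Stack after step 6: $ a (top = a).

a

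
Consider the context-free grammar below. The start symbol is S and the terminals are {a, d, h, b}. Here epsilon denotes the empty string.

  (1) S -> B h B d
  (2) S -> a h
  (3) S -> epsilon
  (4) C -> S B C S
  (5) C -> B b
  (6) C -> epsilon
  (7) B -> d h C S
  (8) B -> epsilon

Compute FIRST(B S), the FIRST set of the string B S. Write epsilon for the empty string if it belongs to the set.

FIRST(B) = {epsilon, d}
FIRST(S) = {epsilon, a, d, h}  (via B h B d)
FIRST(C) = {epsilon, a, b, d, h}  (via S B C S, B b)
FIRST(B S): take FIRST of each symbol in turn, carrying on past any symbol whose FIRST contains epsilon; result {epsilon, a, d, h}.

{epsilon, a, d, h}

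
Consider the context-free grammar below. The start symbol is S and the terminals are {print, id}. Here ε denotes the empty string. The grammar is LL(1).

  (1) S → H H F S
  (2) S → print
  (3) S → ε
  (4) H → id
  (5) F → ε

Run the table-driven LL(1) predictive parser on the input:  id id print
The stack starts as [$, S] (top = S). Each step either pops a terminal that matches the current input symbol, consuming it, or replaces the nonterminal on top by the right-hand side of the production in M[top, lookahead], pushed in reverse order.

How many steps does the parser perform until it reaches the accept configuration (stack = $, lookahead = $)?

step 1: stack=$ S  input=id id print $  — expand S → H H F S
step 2: stack=$ S F H H  input=id id print $  — expand H → id
step 3: stack=$ S F H id  input=id id print $  — match id
step 4: stack=$ S F H  input=id print $  — expand H → id
step 5: stack=$ S F id  input=id print $  — match id
step 6: stack=$ S F  input=print $  — expand F → ε
step 7: stack=$ S  input=print $  — expand S → print
step 8: stack=$ print  input=print $  — match print
Accept reached after 8 steps.

8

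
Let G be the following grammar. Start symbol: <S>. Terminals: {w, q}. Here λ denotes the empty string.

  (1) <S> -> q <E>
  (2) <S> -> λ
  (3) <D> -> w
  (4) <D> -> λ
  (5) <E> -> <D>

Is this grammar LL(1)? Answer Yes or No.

FIRST(<S>) = {λ, q}
FIRST(<D>) = {λ, w}
FIRST(<E>) = {λ, w}
FOLLOW(<S>) = {$}
FOLLOW(<D>) = {$}
FOLLOW(<E>) = {$}
Each cell of M receives at most one production.

Yes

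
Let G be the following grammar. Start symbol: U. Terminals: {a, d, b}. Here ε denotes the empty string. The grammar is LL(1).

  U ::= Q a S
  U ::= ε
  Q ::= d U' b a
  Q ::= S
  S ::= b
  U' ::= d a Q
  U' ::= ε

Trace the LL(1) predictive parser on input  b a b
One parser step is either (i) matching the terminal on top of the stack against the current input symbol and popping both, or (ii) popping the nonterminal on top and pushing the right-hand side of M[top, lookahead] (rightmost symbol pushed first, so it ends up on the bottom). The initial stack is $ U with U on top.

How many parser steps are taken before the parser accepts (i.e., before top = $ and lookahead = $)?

7

step 1: stack=$ U  input=b a b $  — expand U ::= Q a S
step 2: stack=$ S a Q  input=b a b $  — expand Q ::= S
step 3: stack=$ S a S  input=b a b $  — expand S ::= b
step 4: stack=$ S a b  input=b a b $  — match b
step 5: stack=$ S a  input=a b $  — match a
step 6: stack=$ S  input=b $  — expand S ::= b
step 7: stack=$ b  input=b $  — match b
Accept reached after 7 steps.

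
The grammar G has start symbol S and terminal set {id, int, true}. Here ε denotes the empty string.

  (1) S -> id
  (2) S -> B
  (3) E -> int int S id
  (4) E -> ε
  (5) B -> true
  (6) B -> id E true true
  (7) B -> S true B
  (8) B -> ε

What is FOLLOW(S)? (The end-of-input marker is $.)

{$, id, true}

FIRST(E): from E->int int S id we get {int}; from E->ε we get {ε}. So FIRST(E) = {ε, int}.
FIRST(S): from S->id we get {id}; from S->B we get {ε, id, true}. So FIRST(S) = {ε, id, true}.
FIRST(B): from B->true we get {true}; from B->id E true true we get {id}; from B->S true B we get {id, true}; from B->ε we get {ε}. So FIRST(B) = {ε, id, true}.
FOLLOW(S) includes $ since S is the start symbol.
FOLLOW(S): in E->int int S id, S is followed by id with FIRST {id}; in B->S true B, S is followed by true B with FIRST {true}. Thus FOLLOW(S) = {$, id, true}.
FOLLOW(E): in B->id E true true, E is followed by true true with FIRST {true}. Thus FOLLOW(E) = {true}.
FOLLOW(B): in S->B, the suffix after B is empty, so FOLLOW(B) ⊇ FOLLOW(S) = {$, id, true}; in B->S true B, the suffix after B is empty (adds nothing new). Thus FOLLOW(B) = {$, id, true}.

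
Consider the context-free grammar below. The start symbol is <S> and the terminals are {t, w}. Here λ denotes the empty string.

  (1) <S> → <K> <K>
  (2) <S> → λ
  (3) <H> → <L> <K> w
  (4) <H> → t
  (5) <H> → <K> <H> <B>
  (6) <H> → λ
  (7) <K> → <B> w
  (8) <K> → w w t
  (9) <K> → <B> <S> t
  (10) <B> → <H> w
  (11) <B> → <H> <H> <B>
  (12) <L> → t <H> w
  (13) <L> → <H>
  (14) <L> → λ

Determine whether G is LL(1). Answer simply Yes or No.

No

FIRST(<S>) = {λ, t, w}
FIRST(<H>) = {λ, t, w}
FIRST(<K>) = {t, w}
FIRST(<B>) = {t, w}
FIRST(<L>) = {λ, t, w}
FOLLOW(<S>) = {$, t}
FOLLOW(<H>) = {t, w}
FOLLOW(<K>) = {$, t, w}
FOLLOW(<B>) = {t, w}
FOLLOW(<L>) = {t, w}
Cell M[<B>, t] receives both <B> → <H> w and <B> → <H> <H> <B> — the grammar is not LL(1).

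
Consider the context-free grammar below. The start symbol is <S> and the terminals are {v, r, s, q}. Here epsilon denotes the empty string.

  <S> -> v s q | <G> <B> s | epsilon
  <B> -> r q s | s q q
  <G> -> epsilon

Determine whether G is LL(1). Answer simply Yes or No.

FIRST(<S>) = {epsilon, r, s, v}
FIRST(<B>) = {r, s}
FIRST(<G>) = {epsilon}
FOLLOW(<S>) = {$}
FOLLOW(<B>) = {s}
FOLLOW(<G>) = {r, s}
Each cell of M receives at most one production.

Yes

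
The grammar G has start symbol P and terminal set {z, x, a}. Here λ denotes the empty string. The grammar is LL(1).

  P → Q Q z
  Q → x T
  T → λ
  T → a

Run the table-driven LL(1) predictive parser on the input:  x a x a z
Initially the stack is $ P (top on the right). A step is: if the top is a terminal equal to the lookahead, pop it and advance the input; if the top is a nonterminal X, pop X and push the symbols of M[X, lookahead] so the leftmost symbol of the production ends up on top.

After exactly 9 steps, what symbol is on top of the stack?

z

     Stack      Input        Action
  1  $ P        x a x a z $  expand P → Q Q z
  2  $ z Q Q    x a x a z $  expand Q → x T
  3  $ z Q T x  x a x a z $  match x
  4  $ z Q T    a x a z $    expand T → a
  5  $ z Q a    a x a z $    match a
  6  $ z Q      x a z $      expand Q → x T
  7  $ z T x    x a z $      match x
  8  $ z T      a z $        expand T → a
  9  $ z a      a z $        match a
Stack after step 9: $ z (top = z).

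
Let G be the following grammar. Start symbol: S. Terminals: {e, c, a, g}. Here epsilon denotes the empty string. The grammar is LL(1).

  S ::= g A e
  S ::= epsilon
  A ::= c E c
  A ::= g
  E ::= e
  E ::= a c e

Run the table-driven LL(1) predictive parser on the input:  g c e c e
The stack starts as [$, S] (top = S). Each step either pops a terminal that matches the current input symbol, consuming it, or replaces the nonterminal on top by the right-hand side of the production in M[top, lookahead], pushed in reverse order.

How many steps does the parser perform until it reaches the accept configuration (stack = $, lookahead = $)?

8

step 1: stack=$ S  input=g c e c e $  — expand S ::= g A e
step 2: stack=$ e A g  input=g c e c e $  — match g
step 3: stack=$ e A  input=c e c e $  — expand A ::= c E c
step 4: stack=$ e c E c  input=c e c e $  — match c
step 5: stack=$ e c E  input=e c e $  — expand E ::= e
step 6: stack=$ e c e  input=e c e $  — match e
step 7: stack=$ e c  input=c e $  — match c
step 8: stack=$ e  input=e $  — match e
Accept reached after 8 steps.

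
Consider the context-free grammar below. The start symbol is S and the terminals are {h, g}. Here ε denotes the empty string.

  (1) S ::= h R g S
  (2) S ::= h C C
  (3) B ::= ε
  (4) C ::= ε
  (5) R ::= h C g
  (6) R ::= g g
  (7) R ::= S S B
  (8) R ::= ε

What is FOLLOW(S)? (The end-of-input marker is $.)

FIRST(S): from S::=h R g S we get {h}; from S::=h C C we get {h}. So FIRST(S) = {h}.
FIRST(B): from B::=ε we get {ε}. So FIRST(B) = {ε}.
FIRST(C): from C::=ε we get {ε}. So FIRST(C) = {ε}.
FIRST(R): from R::=h C g we get {h}; from R::=g g we get {g}; from R::=S S B we get {h}; from R::=ε we get {ε}. So FIRST(R) = {ε, g, h}.
FOLLOW(S) includes $ since S is the start symbol.
FOLLOW(R): in S::=h R g S, R is followed by g S with FIRST {g}. Thus FOLLOW(R) = {g}.
FOLLOW(S): in S::=h R g S, the suffix after S is empty (adds nothing new); in R::=S S B (occurrence 1), S is followed by S B with FIRST {h}; in R::=S S B (occurrence 2), S is followed by B with FIRST {ε}; in R::=S S B (occurrence 2), the suffix after S is nullable, so FOLLOW(S) ⊇ FOLLOW(R) = {g}. Thus FOLLOW(S) = {$, g, h}.
FOLLOW(B): in R::=S S B, the suffix after B is empty, so FOLLOW(B) ⊇ FOLLOW(R) = {g}. Thus FOLLOW(B) = {g}.
FOLLOW(C): in S::=h C C (occurrence 1), C is followed by C with FIRST {ε}; in S::=h C C (occurrence 1), the suffix after C is nullable, so FOLLOW(C) ⊇ FOLLOW(S) = {$, g, h}; in S::=h C C (occurrence 2), the suffix after C is empty, so FOLLOW(C) ⊇ FOLLOW(S) = {$, g, h}; in R::=h C g, C is followed by g with FIRST {g}. Thus FOLLOW(C) = {$, g, h}.

{$, g, h}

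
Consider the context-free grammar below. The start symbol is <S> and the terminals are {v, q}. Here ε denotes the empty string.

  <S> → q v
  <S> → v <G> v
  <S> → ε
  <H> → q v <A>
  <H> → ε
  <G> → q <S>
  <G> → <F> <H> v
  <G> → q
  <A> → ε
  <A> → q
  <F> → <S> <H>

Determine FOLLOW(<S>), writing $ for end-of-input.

{$, q, v}

FIRST(<S>) = {ε, q, v}
FIRST(<H>) = {ε, q}
FIRST(<A>) = {ε, q}
FIRST(<F>) = {ε, q, v}  (via <S> <H>)
FIRST(<G>) = {q, v}  (via <F> <H> v)
FOLLOW(<S>) includes $ since <S> is the start symbol.
FOLLOW(<G>): in <S>→v <G> v, <G> is followed by v with FIRST {v}. Thus FOLLOW(<G>) = {v}.
FOLLOW(<F>): in <G>→<F> <H> v, <F> is followed by <H> v with FIRST {q, v}. Thus FOLLOW(<F>) = {q, v}.
FOLLOW(<S>): in <G>→q <S>, the suffix after <S> is empty, so FOLLOW(<S>) ⊇ FOLLOW(<G>) = {v}; in <F>→<S> <H>, <S> is followed by <H> with FIRST {ε, q}; in <F>→<S> <H>, the suffix after <S> is nullable, so FOLLOW(<S>) ⊇ FOLLOW(<F>) = {q, v}. Thus FOLLOW(<S>) = {$, q, v}.
FOLLOW(<H>): in <G>→<F> <H> v, <H> is followed by v with FIRST {v}; in <F>→<S> <H>, the suffix after <H> is empty, so FOLLOW(<H>) ⊇ FOLLOW(<F>) = {q, v}. Thus FOLLOW(<H>) = {q, v}.
FOLLOW(<A>): in <H>→q v <A>, the suffix after <A> is empty, so FOLLOW(<A>) ⊇ FOLLOW(<H>) = {q, v}. Thus FOLLOW(<A>) = {q, v}.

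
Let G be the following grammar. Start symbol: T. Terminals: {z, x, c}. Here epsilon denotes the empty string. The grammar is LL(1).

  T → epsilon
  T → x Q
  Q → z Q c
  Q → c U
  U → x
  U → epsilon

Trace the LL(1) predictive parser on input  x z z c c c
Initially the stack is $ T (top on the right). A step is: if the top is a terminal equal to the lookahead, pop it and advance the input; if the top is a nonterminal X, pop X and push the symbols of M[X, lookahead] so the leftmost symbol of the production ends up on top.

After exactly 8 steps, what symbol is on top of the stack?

step 1: stack=$ T  input=x z z c c c $  — expand T → x Q
step 2: stack=$ Q x  input=x z z c c c $  — match x
step 3: stack=$ Q  input=z z c c c $  — expand Q → z Q c
step 4: stack=$ c Q z  input=z z c c c $  — match z
step 5: stack=$ c Q  input=z c c c $  — expand Q → z Q c
step 6: stack=$ c c Q z  input=z c c c $  — match z
step 7: stack=$ c c Q  input=c c c $  — expand Q → c U
step 8: stack=$ c c U c  input=c c c $  — match c
Stack after step 8: $ c c U (top = U).

U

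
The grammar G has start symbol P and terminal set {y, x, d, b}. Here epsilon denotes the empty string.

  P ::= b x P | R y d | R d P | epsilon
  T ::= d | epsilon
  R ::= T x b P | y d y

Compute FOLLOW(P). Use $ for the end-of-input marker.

{$, d, y}

FIRST(T): from T::=d we get {d}; from T::=epsilon we get {epsilon}. So FIRST(T) = {epsilon, d}.
FIRST(R): from R::=T x b P we get {d, x}; from R::=y d y we get {y}. So FIRST(R) = {d, x, y}.
FIRST(P): from P::=b x P we get {b}; from P::=R y d we get {d, x, y}; from P::=R d P we get {d, x, y}; from P::=epsilon we get {epsilon}. So FIRST(P) = {epsilon, b, d, x, y}.
FOLLOW(P) includes $ since P is the start symbol.
FOLLOW(T): in R::=T x b P, T is followed by x b P with FIRST {x}. Thus FOLLOW(T) = {x}.
FOLLOW(R): in P::=R y d, R is followed by y d with FIRST {y}; in P::=R d P, R is followed by d P with FIRST {d}. Thus FOLLOW(R) = {d, y}.
FOLLOW(P): in P::=b x P, the suffix after P is empty (adds nothing new); in P::=R d P, the suffix after P is empty (adds nothing new); in R::=T x b P, the suffix after P is empty, so FOLLOW(P) ⊇ FOLLOW(R) = {d, y}. Thus FOLLOW(P) = {$, d, y}.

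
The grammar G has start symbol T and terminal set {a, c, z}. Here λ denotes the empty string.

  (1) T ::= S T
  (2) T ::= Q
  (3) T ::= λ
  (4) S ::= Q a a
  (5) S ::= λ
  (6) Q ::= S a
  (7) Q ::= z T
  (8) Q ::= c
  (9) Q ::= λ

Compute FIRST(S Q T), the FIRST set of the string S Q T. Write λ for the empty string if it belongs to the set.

{λ, a, c, z}

FIRST(T): from T::=S T we get {λ, a, c, z}; from T::=Q we get {λ, a, c, z}; from T::=λ we get {λ}. So FIRST(T) = {λ, a, c, z}.
FIRST(S): from S::=Q a a we get {a, c, z}; from S::=λ we get {λ}. So FIRST(S) = {λ, a, c, z}.
FIRST(Q): from Q::=S a we get {a, c, z}; from Q::=z T we get {z}; from Q::=c we get {c}; from Q::=λ we get {λ}. So FIRST(Q) = {λ, a, c, z}.
FIRST(S Q T): take FIRST of each symbol in turn, carrying on past any symbol whose FIRST contains λ; result {λ, a, c, z}.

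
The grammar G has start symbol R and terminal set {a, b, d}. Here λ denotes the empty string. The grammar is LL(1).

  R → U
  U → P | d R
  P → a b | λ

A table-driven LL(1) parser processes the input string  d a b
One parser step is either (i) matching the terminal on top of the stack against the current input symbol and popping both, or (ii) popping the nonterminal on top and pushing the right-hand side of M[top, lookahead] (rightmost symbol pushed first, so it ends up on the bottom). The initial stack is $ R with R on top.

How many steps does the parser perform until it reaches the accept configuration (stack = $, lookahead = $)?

     Stack  Input    Action
  1  $ R    d a b $  expand R → U
  2  $ U    d a b $  expand U → d R
  3  $ R d  d a b $  match d
  4  $ R    a b $    expand R → U
  5  $ U    a b $    expand U → P
  6  $ P    a b $    expand P → a b
  7  $ b a  a b $    match a
  8  $ b    b $      match b
Accept reached after 8 steps.

8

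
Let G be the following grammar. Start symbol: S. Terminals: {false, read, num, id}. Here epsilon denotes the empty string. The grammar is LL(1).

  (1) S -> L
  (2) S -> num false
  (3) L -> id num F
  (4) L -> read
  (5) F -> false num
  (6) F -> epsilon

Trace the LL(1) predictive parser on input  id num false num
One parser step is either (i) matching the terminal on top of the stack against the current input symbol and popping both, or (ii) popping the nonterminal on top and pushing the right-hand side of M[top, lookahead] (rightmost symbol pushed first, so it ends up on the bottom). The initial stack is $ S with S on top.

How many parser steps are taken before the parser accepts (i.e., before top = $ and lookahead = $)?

7

     Stack        Input               Action
  1  $ S          id num false num $  expand S -> L
  2  $ L          id num false num $  expand L -> id num F
  3  $ F num id   id num false num $  match id
  4  $ F num      num false num $     match num
  5  $ F          false num $         expand F -> false num
  6  $ num false  false num $         match false
  7  $ num        num $               match num
Accept reached after 7 steps.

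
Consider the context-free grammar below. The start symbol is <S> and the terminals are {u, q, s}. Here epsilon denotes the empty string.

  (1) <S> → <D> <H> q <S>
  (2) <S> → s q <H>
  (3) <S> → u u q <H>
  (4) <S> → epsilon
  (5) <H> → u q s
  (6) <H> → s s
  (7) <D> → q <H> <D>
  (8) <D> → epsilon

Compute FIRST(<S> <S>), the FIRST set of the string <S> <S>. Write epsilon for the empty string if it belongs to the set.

FIRST(<H>) = {s, u}
FIRST(<D>) = {epsilon, q}
FIRST(<S>) = {epsilon, q, s, u}  (via <D> <H> q <S>)
FIRST(<S> <S>): take FIRST of each symbol in turn, carrying on past any symbol whose FIRST contains epsilon; result {epsilon, q, s, u}.

{epsilon, q, s, u}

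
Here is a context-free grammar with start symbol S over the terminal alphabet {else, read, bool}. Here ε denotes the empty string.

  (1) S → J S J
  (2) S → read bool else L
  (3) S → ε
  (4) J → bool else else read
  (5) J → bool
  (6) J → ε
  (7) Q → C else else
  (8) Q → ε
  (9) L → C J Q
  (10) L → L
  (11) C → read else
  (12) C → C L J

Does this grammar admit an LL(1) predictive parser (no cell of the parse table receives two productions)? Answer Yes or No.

No

FIRST(S) = {ε, bool, read}
FIRST(J) = {ε, bool}
FIRST(Q) = {ε, read}
FIRST(L) = {read}
FIRST(C) = {read}
FOLLOW(S) = {$, bool}
FOLLOW(J) = {$, bool, else, read}
FOLLOW(Q) = {$, bool, else, read}
FOLLOW(L) = {$, bool, else, read}
FOLLOW(C) = {$, bool, else, read}
Cell M[C, read] receives both C → read else and C → C L J — the grammar is not LL(1).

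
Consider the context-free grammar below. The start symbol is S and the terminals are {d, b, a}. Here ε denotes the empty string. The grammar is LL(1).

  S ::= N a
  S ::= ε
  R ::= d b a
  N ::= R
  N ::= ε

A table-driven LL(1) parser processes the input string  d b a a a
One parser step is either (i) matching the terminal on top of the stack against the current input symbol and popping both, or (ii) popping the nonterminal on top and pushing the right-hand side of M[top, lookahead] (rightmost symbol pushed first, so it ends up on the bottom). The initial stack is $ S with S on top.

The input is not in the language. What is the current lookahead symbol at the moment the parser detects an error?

a

step 1: stack=$ S  input=d b a a a $  — expand S ::= N a
step 2: stack=$ a N  input=d b a a a $  — expand N ::= R
step 3: stack=$ a R  input=d b a a a $  — expand R ::= d b a
step 4: stack=$ a a b d  input=d b a a a $  — match d
step 5: stack=$ a a b  input=b a a a $  — match b
step 6: stack=$ a a  input=a a a $  — match a
step 7: stack=$ a  input=a a $  — match a
step 8: stack=$  input=a $  — error: stack empty but input remains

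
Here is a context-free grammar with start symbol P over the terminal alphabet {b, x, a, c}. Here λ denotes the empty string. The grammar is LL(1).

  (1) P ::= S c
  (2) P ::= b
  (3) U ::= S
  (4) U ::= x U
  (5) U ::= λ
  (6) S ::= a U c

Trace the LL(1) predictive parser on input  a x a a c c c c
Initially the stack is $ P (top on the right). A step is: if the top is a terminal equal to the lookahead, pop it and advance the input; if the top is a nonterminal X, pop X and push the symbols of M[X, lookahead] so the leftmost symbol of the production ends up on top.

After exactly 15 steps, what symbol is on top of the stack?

step 1: stack=$ P  input=a x a a c c c c $  — expand P ::= S c
step 2: stack=$ c S  input=a x a a c c c c $  — expand S ::= a U c
step 3: stack=$ c c U a  input=a x a a c c c c $  — match a
step 4: stack=$ c c U  input=x a a c c c c $  — expand U ::= x U
step 5: stack=$ c c U x  input=x a a c c c c $  — match x
step 6: stack=$ c c U  input=a a c c c c $  — expand U ::= S
step 7: stack=$ c c S  input=a a c c c c $  — expand S ::= a U c
step 8: stack=$ c c c U a  input=a a c c c c $  — match a
step 9: stack=$ c c c U  input=a c c c c $  — expand U ::= S
step 10: stack=$ c c c S  input=a c c c c $  — expand S ::= a U c
step 11: stack=$ c c c c U a  input=a c c c c $  — match a
step 12: stack=$ c c c c U  input=c c c c $  — expand U ::= λ
step 13: stack=$ c c c c  input=c c c c $  — match c
step 14: stack=$ c c c  input=c c c $  — match c
step 15: stack=$ c c  input=c c $  — match c
Stack after step 15: $ c (top = c).

c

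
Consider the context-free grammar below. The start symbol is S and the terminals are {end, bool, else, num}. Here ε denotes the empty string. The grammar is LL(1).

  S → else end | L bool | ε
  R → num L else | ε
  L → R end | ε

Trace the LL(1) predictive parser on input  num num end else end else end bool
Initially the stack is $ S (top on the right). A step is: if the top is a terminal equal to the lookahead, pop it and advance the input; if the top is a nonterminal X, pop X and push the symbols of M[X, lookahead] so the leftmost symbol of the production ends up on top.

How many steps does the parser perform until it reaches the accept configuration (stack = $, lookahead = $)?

15

      Stack                           Input                                 Action
   1  $ S                             num num end else end else end bool $  expand S → L bool
   2  $ bool L                        num num end else end else end bool $  expand L → R end
   3  $ bool end R                    num num end else end else end bool $  expand R → num L else
   4  $ bool end else L num           num num end else end else end bool $  match num
   5  $ bool end else L               num end else end else end bool $      expand L → R end
   6  $ bool end else end R           num end else end else end bool $      expand R → num L else
   7  $ bool end else end else L num  num end else end else end bool $      match num
   8  $ bool end else end else L      end else end else end bool $          expand L → R end
   9  $ bool end else end else end R  end else end else end bool $          expand R → ε
  10  $ bool end else end else end    end else end else end bool $          match end
  11  $ bool end else end else        else end else end bool $              match else
  12  $ bool end else end             end else end bool $                   match end
  13  $ bool end else                 else end bool $                       match else
  14  $ bool end                      end bool $                            match end
  15  $ bool                          bool $                                match bool
Accept reached after 15 steps.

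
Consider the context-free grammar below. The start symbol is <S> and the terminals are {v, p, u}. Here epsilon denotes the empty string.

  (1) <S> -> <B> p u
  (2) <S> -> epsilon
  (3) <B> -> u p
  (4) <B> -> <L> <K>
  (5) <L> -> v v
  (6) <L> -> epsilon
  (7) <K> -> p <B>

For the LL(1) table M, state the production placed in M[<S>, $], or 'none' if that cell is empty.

<S> -> epsilon

FIRST(<L>) = {epsilon, v}
FIRST(<K>) = {p}
FIRST(<B>) = {p, u, v}  (via <L> <K>)
FIRST(<S>) = {epsilon, p, u, v}  (via <B> p u)
FOLLOW(<S>) includes $ since <S> is the start symbol.
FOLLOW(<S>): <S> appears on no right-hand side. Thus FOLLOW(<S>) = {$}.
For <S> -> <B> p u: FIRST(<B> p u) = {p, u, v}, so it goes in M[<S>, t] for t ∈ {p, u, v}.
For <S> -> epsilon: FIRST(epsilon) = {epsilon}, so it goes in M[<S>, t] for t ∈ {}; since epsilon ∈ FIRST, also for every t ∈ FOLLOW(<S>) = {$}.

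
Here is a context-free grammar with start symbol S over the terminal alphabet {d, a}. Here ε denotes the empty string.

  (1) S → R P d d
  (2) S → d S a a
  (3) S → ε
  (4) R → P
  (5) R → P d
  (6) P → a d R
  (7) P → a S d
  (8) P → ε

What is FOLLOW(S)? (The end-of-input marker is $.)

FIRST(P): from P→a d R we get {a}; from P→a S d we get {a}; from P→ε we get {ε}. So FIRST(P) = {ε, a}.
FIRST(R): from R→P we get {ε, a}; from R→P d we get {a, d}. So FIRST(R) = {ε, a, d}.
FIRST(S): from S→R P d d we get {a, d}; from S→d S a a we get {d}; from S→ε we get {ε}. So FIRST(S) = {ε, a, d}.
FOLLOW(S) includes $ since S is the start symbol.
FOLLOW(S): in S→d S a a, S is followed by a a with FIRST {a}; in P→a S d, S is followed by d with FIRST {d}. Thus FOLLOW(S) = {$, a, d}.
FOLLOW(R): in S→R P d d, R is followed by P d d with FIRST {a, d}; in P→a d R, the suffix after R is empty, so FOLLOW(R) ⊇ FOLLOW(P) = {a, d}. Thus FOLLOW(R) = {a, d}.
FOLLOW(P): in S→R P d d, P is followed by d d with FIRST {d}; in R→P, the suffix after P is empty, so FOLLOW(P) ⊇ FOLLOW(R) = {a, d}; in R→P d, P is followed by d with FIRST {d}. Thus FOLLOW(P) = {a, d}.

{$, a, d}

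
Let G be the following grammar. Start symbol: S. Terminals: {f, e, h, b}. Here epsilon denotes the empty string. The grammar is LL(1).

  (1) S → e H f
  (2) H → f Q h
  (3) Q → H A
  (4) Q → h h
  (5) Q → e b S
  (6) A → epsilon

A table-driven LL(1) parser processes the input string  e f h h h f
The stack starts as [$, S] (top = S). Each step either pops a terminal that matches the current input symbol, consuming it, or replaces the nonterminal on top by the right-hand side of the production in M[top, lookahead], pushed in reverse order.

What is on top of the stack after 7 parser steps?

     Stack      Input          Action
  1  $ S        e f h h h f $  expand S → e H f
  2  $ f H e    e f h h h f $  match e
  3  $ f H      f h h h f $    expand H → f Q h
  4  $ f h Q f  f h h h f $    match f
  5  $ f h Q    h h h f $      expand Q → h h
  6  $ f h h h  h h h f $      match h
  7  $ f h h    h h f $        match h
Stack after step 7: $ f h (top = h).

h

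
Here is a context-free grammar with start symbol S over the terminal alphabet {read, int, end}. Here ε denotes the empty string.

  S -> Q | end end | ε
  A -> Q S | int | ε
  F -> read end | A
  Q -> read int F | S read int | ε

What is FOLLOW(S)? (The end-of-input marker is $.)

{$, end, read}

FIRST(S) = {ε, end, read}  (via Q)
FIRST(Q) = {ε, end, read}  (via S read int)
FIRST(A) = {ε, end, int, read}  (via Q S)
FIRST(F) = {ε, end, int, read}  (via A)
FOLLOW(S) includes $ since S is the start symbol.
FOLLOW(S): in A->Q S, the suffix after S is empty, so FOLLOW(S) ⊇ FOLLOW(A) = {$, end, read}; in Q->S read int, S is followed by read int with FIRST {read}. Thus FOLLOW(S) = {$, end, read}.
FOLLOW(A): in F->A, the suffix after A is empty, so FOLLOW(A) ⊇ FOLLOW(F) = {$, end, read}. Thus FOLLOW(A) = {$, end, read}.
FOLLOW(Q): in S->Q, the suffix after Q is empty, so FOLLOW(Q) ⊇ FOLLOW(S) = {$, end, read}; in A->Q S, Q is followed by S with FIRST {ε, end, read}; in A->Q S, the suffix after Q is nullable, so FOLLOW(Q) ⊇ FOLLOW(A) = {$, end, read}. Thus FOLLOW(Q) = {$, end, read}.
FOLLOW(F): in Q->read int F, the suffix after F is empty, so FOLLOW(F) ⊇ FOLLOW(Q) = {$, end, read}. Thus FOLLOW(F) = {$, end, read}.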